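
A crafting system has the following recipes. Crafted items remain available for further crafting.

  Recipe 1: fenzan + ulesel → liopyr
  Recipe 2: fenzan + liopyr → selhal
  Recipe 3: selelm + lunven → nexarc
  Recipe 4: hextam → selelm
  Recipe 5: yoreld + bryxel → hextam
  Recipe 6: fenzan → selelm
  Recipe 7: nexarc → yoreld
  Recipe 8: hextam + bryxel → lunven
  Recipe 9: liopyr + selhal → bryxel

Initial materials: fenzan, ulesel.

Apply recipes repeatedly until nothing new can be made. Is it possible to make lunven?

No

lunven would need hextam and bryxel (Recipe 8), but hextam is never obtained.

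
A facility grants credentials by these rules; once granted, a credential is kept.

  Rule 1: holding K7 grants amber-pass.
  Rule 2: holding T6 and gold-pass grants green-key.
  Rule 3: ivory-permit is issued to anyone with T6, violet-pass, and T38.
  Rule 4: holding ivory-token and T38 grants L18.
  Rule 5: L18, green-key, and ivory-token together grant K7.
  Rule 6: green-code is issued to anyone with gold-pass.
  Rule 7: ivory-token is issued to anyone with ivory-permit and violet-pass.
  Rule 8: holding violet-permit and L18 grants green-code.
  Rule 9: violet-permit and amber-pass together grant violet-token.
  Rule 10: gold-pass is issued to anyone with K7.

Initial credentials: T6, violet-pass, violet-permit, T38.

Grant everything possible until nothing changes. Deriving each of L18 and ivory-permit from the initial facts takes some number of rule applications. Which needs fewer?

ivory-permit

ivory-permit: Holding T6, violet-pass, and T38 grants ivory-permit (Rule 3). [1 rule application]
L18: Holding T6, violet-pass, and T38 grants ivory-permit (Rule 3). Holding ivory-permit and violet-pass grants ivory-token (Rule 7). Holding ivory-token and T38 grants L18 (Rule 4). [3 rule applications]
ivory-permit needs fewer.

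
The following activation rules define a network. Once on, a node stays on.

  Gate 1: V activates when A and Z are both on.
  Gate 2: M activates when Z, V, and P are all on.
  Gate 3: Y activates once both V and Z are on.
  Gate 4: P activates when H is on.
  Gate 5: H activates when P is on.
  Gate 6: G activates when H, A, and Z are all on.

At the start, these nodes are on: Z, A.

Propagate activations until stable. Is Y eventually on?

Yes

A and Z are on, so V activates (Gate 1).
V and Z are on, so Y activates (Gate 3).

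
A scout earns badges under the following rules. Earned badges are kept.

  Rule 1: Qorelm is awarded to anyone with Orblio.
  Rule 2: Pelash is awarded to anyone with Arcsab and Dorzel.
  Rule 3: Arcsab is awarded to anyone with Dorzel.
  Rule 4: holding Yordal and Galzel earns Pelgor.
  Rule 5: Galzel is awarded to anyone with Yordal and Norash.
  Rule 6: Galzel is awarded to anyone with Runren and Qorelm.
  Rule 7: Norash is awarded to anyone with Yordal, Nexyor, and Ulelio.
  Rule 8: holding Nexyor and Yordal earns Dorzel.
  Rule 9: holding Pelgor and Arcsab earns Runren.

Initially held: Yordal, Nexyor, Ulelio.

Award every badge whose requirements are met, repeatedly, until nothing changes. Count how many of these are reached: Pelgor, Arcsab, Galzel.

With Yordal, Nexyor, and Ulelio, Norash is earned (Rule 7).
With Nexyor and Yordal, Dorzel is earned (Rule 8).
With Dorzel, Arcsab is earned (Rule 3).
With Yordal and Norash, Galzel is earned (Rule 5).
With Yordal and Galzel, Pelgor is earned (Rule 4).
Pelgor: reached.
Arcsab: reached.
Galzel: reached.
All 3 are reached.

3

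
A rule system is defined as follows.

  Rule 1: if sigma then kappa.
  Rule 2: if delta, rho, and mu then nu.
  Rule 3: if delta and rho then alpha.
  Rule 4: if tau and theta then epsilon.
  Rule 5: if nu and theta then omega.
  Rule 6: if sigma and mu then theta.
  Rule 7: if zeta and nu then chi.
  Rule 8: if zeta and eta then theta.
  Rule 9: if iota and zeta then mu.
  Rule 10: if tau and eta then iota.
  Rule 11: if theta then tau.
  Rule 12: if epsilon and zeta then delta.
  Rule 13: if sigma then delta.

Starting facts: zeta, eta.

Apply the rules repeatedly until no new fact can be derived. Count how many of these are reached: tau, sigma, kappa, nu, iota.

2

From zeta and eta, Rule 8 gives theta.
From theta, Rule 11 gives tau.
From tau and eta, Rule 10 gives iota.
tau: reached.
No rule produces sigma, and it is not given.
kappa would need sigma (Rule 1), but sigma is never established.
nu would need delta, rho, and mu (Rule 2), but rho is never established.
iota: reached.
Reached: tau and iota — 2 of the 5.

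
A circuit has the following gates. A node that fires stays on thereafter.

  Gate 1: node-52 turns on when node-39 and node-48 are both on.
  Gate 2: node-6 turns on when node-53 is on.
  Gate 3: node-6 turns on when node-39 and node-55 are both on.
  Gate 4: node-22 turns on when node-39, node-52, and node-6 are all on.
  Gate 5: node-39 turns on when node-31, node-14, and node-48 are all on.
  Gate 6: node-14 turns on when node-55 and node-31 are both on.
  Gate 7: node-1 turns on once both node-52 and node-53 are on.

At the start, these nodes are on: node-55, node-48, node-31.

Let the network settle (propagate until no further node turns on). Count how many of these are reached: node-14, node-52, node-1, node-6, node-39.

4

Gate 6: node-55 and node-31 on → node-14 on.
node-31, node-14, and node-48 are on, so node-39 turns on (Gate 5).
Gate 1: node-39 and node-48 on → node-52 on.
Gate 3: node-39 and node-55 on → node-6 on.
node-14: reached.
node-52: reached.
node-1 would need node-52 and node-53 (Gate 7), but node-53 never turns on.
node-6: reached.
node-39: reached.
Reached: node-14, node-52, node-6, and node-39 — 4 of the 5.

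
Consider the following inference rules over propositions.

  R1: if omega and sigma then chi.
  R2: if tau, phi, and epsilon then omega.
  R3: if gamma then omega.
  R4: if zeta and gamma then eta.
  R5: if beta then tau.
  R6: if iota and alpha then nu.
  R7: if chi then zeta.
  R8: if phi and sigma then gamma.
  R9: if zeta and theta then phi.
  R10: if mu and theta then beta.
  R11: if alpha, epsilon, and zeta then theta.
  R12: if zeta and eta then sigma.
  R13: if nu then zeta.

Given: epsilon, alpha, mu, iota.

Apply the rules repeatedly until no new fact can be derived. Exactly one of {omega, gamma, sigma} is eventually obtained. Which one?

iota and alpha hold, so nu follows (R6).
nu holds, so zeta follows (R13).
From alpha, epsilon, and zeta, R11 gives theta.
zeta and theta hold, so phi follows (R9).
mu and theta hold, so beta follows (R10).
From beta, R5 gives tau.
tau, phi, and epsilon hold, so omega follows (R2).
sigma would need zeta and eta (R12), but eta is never established. gamma would need phi and sigma (R8), but sigma is never established.

omega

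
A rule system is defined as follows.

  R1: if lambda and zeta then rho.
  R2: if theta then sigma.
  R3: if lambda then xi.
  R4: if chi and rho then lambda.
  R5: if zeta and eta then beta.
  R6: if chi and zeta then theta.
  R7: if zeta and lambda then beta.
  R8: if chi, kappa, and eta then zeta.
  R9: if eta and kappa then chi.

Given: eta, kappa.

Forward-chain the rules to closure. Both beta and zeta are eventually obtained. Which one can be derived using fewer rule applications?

zeta: eta and kappa hold, so chi follows (R9). chi, kappa, and eta hold, so zeta follows (R8). [2 rule applications]
beta: eta and kappa hold, so chi follows (R9). From chi, kappa, and eta, R8 gives zeta. From zeta and eta, R5 gives beta. [3 rule applications]
zeta needs fewer.

zeta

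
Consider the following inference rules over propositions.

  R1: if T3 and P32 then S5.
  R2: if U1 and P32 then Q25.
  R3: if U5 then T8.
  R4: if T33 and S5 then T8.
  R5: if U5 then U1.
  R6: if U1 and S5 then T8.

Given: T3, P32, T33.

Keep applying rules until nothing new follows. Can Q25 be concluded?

Q25 would need U1 and P32 (R2), but U1 is never established.

No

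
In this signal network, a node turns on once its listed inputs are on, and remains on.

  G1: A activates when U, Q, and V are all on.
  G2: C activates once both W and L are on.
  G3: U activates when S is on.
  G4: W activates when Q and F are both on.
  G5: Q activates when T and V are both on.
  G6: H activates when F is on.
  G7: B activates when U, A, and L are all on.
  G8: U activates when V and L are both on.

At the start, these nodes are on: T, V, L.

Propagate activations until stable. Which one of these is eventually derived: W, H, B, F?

B

G8: V and L on → U on.
T and V are on, so Q activates (G5).
G1: U, Q, and V on → A on.
G7: U, A, and L on → B on.
W would need Q and F (G4), but F never turns on. No rule produces F, and it is not given. H would need F (G6), but F never turns on.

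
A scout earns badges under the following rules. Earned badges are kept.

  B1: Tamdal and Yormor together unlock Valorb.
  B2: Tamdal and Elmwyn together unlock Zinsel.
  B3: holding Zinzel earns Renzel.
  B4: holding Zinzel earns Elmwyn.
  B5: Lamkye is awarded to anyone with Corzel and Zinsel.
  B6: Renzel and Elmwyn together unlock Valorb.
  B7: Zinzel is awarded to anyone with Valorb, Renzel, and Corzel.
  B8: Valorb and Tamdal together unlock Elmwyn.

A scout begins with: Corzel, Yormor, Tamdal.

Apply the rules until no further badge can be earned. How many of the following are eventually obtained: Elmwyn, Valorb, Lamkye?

3

With Tamdal and Yormor, Valorb is earned (B1).
With Valorb and Tamdal, Elmwyn is earned (B8).
With Tamdal and Elmwyn, Zinsel is earned (B2).
With Corzel and Zinsel, Lamkye is earned (B5).
Elmwyn: reached.
Valorb: reached.
Lamkye: reached.
All 3 are reached.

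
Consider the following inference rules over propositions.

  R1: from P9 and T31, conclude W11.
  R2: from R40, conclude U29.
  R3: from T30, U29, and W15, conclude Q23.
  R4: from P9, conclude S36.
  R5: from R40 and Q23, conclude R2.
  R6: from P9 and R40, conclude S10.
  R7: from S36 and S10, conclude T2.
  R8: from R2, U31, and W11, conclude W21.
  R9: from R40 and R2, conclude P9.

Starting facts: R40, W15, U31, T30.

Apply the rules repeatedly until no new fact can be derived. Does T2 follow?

Yes

From R40, R2 gives U29.
From T30, U29, and W15, R3 gives Q23.
From R40 and Q23, R5 gives R2.
R40 and R2 hold, so P9 follows (R9).
From P9, R4 gives S36.
P9 and R40 hold, so S10 follows (R6).
From S36 and S10, R7 gives T2.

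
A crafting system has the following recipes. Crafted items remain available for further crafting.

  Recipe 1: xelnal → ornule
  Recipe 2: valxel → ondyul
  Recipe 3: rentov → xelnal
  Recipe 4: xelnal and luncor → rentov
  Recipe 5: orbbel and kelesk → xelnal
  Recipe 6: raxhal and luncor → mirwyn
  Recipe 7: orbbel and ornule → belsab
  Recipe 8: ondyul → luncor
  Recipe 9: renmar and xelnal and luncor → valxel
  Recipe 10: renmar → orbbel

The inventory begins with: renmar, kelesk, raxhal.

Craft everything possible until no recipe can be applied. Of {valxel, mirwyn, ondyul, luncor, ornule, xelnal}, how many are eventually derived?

Using Recipe 10, renmar makes orbbel.
orbbel and kelesk → xelnal (Recipe 5).
xelnal → ornule (Recipe 1).
valxel would need renmar, xelnal, and luncor (Recipe 9), but luncor is never obtained.
mirwyn would need raxhal and luncor (Recipe 6), but luncor is never obtained.
ondyul would need valxel (Recipe 2), but valxel is never obtained.
luncor would need ondyul (Recipe 8), but ondyul is never obtained.
ornule: reached.
xelnal: reached.
Reached: ornule and xelnal — 2 of the 6.

2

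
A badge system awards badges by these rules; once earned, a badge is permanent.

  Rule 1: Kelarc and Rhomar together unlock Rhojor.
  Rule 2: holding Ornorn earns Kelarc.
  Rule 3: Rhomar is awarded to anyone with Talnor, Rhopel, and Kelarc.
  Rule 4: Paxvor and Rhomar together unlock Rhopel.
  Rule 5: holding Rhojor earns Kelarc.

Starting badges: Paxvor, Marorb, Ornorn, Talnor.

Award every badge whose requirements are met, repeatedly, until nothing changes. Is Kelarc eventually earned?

With Ornorn, Kelarc is earned (Rule 2).

Yes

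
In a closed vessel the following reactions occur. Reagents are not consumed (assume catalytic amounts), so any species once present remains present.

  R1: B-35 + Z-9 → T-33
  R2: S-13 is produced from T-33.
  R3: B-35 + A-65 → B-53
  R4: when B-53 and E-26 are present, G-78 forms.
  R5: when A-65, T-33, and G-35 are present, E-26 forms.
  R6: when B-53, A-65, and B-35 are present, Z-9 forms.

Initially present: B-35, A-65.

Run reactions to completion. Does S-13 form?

B-35 and A-65 present → B-53 forms (R3).
B-53, A-65, and B-35 present → Z-9 forms (R6).
B-35 and Z-9 present → T-33 forms (R1).
T-33 present → S-13 forms (R2).

Yes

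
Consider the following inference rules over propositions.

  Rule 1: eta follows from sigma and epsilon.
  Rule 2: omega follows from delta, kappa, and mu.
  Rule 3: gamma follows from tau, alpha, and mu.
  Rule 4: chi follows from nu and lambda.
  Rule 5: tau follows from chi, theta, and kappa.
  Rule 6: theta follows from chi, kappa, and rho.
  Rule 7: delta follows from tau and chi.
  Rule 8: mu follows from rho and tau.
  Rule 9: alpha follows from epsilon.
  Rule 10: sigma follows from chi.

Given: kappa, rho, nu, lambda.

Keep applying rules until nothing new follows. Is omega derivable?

Yes

nu and lambda hold, so chi follows (Rule 4).
chi, kappa, and rho hold, so theta follows (Rule 6).
From chi, theta, and kappa, Rule 5 gives tau.
tau and chi hold, so delta follows (Rule 7).
rho and tau hold, so mu follows (Rule 8).
delta, kappa, and mu hold, so omega follows (Rule 2).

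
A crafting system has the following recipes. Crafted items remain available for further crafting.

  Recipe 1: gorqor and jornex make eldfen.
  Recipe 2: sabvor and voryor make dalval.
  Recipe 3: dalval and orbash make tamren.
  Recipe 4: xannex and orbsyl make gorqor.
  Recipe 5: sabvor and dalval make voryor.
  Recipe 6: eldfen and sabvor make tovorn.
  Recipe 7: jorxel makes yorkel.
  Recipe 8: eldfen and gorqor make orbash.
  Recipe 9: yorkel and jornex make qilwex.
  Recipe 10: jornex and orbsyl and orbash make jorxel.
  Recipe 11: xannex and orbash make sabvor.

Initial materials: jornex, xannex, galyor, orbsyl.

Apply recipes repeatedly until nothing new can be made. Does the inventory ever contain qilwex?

xannex and orbsyl → gorqor (Recipe 4).
gorqor and jornex → eldfen (Recipe 1).
eldfen and gorqor → orbash (Recipe 8).
jornex and orbsyl and orbash → jorxel (Recipe 10).
jorxel → yorkel (Recipe 7).
Using Recipe 9, yorkel and jornex make qilwex.

Yes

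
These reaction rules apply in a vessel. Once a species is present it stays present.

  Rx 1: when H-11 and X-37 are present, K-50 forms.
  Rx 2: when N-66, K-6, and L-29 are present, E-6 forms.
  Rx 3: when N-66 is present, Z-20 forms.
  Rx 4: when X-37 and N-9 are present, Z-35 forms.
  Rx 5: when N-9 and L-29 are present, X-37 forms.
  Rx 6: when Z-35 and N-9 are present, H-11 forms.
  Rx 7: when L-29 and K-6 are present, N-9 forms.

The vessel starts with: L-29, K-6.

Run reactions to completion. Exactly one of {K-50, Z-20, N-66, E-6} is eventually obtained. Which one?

L-29 and K-6 present → N-9 forms (Rx 7).
N-9 and L-29 present → X-37 forms (Rx 5).
X-37 and N-9 present → Z-35 forms (Rx 4).
Z-35 and N-9 present → H-11 forms (Rx 6).
H-11 and X-37 present → K-50 forms (Rx 1).
E-6 would need N-66, K-6, and L-29 (Rx 2), but N-66 never forms. No rule produces N-66, and it is not given. Z-20 would need N-66 (Rx 3), but N-66 never forms.

K-50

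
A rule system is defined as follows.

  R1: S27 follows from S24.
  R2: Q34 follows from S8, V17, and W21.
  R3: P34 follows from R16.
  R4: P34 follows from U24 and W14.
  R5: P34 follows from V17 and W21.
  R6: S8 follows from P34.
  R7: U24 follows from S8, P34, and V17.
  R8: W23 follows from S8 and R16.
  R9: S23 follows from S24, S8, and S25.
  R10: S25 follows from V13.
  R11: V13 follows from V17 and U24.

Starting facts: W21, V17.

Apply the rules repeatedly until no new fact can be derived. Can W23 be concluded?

W23 would need S8 and R16 (R8), but R16 is never established.

No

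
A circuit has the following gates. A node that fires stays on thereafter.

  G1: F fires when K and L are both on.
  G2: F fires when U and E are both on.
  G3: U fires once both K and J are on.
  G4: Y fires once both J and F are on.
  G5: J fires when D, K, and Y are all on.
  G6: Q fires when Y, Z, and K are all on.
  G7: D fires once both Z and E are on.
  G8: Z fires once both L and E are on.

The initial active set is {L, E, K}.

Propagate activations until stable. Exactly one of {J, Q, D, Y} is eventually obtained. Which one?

D

G8: L and E on → Z on.
Z and E are on, so D fires (G7).
Q would need Y, Z, and K (G6), but Y never turns on. J would need D, K, and Y (G5), but Y never turns on. Y would need J and F (G4), but J never turns on.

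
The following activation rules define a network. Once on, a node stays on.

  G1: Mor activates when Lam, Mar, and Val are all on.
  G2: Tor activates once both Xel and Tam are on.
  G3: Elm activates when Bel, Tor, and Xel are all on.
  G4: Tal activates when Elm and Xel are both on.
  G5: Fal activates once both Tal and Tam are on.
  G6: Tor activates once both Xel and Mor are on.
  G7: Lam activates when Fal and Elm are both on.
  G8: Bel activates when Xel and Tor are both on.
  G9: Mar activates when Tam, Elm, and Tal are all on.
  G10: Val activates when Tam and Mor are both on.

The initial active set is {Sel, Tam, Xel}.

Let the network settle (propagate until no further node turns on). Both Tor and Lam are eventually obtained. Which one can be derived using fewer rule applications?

Tor

Tor: Xel and Tam are on, so Tor activates (G2). [1 rule application]
Lam: G2: Xel and Tam on → Tor on. G8: Xel and Tor on → Bel on. G3: Bel, Tor, and Xel on → Elm on. Elm and Xel are on, so Tal activates (G4). Tal and Tam are on, so Fal activates (G5). G7: Fal and Elm on → Lam on. [6 rule applications]
Tor needs fewer.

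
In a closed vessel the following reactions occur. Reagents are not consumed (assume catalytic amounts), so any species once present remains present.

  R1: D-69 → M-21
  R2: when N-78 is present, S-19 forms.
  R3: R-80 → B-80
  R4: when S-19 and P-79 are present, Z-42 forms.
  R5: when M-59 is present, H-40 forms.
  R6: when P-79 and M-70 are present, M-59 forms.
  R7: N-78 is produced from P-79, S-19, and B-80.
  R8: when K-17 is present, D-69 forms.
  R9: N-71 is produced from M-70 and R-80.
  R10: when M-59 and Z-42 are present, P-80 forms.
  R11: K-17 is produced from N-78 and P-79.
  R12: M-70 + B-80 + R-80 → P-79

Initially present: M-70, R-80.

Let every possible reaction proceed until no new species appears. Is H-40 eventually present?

Yes

R-80 present → B-80 forms (R3).
M-70, B-80, and R-80 present → P-79 forms (R12).
P-79 and M-70 present → M-59 forms (R6).
M-59 present → H-40 forms (R5).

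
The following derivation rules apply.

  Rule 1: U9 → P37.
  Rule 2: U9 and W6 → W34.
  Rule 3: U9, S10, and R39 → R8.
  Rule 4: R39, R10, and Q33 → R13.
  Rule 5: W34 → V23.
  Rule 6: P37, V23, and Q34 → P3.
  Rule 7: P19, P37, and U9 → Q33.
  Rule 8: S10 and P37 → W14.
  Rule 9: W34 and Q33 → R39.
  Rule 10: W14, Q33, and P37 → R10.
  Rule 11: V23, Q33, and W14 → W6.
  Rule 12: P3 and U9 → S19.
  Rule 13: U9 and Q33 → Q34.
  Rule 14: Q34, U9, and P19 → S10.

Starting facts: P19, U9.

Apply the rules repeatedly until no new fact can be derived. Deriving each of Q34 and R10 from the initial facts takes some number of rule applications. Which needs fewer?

Q34

Q34: U9 holds, so P37 follows (Rule 1). P19, P37, and U9 hold, so Q33 follows (Rule 7). U9 and Q33 hold, so Q34 follows (Rule 13). [3 rule applications]
R10: From U9, Rule 1 gives P37. From P19, P37, and U9, Rule 7 gives Q33. U9 and Q33 hold, so Q34 follows (Rule 13). Q34, U9, and P19 hold, so S10 follows (Rule 14). S10 and P37 hold, so W14 follows (Rule 8). W14, Q33, and P37 hold, so R10 follows (Rule 10). [6 rule applications]
Q34 needs fewer.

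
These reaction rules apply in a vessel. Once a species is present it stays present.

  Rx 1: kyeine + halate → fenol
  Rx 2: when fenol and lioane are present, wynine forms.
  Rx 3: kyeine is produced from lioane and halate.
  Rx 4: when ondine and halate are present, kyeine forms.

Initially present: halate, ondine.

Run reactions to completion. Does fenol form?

ondine and halate present → kyeine forms (Rx 4).
kyeine and halate present → fenol forms (Rx 1).

Yes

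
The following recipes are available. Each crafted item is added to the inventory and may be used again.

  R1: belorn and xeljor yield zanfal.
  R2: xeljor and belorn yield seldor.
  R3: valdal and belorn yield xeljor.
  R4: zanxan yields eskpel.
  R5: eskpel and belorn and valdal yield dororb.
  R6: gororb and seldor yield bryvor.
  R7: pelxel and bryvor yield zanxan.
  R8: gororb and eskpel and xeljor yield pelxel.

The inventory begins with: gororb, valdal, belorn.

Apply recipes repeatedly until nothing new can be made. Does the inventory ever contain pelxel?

No

pelxel would need gororb, eskpel, and xeljor (R8), but eskpel is never obtained.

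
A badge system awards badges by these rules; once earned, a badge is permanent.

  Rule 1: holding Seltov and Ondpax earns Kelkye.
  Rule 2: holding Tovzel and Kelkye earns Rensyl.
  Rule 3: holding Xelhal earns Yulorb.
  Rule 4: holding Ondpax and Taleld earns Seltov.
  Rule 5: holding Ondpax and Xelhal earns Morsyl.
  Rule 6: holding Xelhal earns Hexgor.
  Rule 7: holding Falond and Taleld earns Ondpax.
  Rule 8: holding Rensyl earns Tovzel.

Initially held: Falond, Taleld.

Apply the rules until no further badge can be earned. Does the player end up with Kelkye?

Yes

With Falond and Taleld, Ondpax is earned (Rule 7).
With Ondpax and Taleld, Seltov is earned (Rule 4).
With Seltov and Ondpax, Kelkye is earned (Rule 1).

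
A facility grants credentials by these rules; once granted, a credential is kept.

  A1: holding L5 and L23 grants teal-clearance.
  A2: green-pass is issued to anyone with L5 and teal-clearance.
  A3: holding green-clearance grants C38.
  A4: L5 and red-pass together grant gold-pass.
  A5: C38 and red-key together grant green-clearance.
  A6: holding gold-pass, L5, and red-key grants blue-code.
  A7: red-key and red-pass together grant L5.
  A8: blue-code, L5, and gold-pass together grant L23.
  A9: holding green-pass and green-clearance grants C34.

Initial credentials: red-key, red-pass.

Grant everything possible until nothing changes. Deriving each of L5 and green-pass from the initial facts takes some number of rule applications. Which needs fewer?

L5: Holding red-key and red-pass grants L5 (A7). [1 rule application]
green-pass: Holding red-key and red-pass grants L5 (A7). Holding L5 and red-pass grants gold-pass (A4). Holding gold-pass, L5, and red-key grants blue-code (A6). Holding blue-code, L5, and gold-pass grants L23 (A8). Holding L5 and L23 grants teal-clearance (A1). Holding L5 and teal-clearance grants green-pass (A2). [6 rule applications]
L5 needs fewer.

L5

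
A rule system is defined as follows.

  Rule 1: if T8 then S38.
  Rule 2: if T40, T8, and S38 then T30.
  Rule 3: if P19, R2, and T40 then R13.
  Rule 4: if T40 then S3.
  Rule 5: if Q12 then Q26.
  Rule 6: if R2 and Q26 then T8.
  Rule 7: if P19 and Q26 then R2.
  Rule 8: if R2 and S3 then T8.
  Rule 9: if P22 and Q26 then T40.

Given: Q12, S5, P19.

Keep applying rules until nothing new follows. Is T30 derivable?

No

T30 would need T40, T8, and S38 (Rule 2), but T40 is never established.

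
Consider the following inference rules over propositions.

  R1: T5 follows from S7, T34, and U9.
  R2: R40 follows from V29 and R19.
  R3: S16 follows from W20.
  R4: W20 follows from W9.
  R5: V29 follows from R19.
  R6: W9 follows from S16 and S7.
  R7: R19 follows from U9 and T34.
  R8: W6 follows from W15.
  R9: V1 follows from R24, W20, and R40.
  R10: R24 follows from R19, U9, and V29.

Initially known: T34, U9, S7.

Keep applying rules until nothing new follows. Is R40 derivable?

U9 and T34 hold, so R19 follows (R7).
From R19, R5 gives V29.
V29 and R19 hold, so R40 follows (R2).

Yes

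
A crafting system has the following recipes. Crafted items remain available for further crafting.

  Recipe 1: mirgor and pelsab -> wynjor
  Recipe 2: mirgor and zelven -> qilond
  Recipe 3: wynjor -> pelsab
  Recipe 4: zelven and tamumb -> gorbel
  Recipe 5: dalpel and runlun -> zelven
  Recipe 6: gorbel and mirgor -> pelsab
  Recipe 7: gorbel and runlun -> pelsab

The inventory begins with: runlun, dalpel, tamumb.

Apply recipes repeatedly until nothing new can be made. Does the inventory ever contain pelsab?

Yes

Using Recipe 5, dalpel and runlun make zelven.
zelven and tamumb -> gorbel (Recipe 4).
gorbel and runlun -> pelsab (Recipe 7).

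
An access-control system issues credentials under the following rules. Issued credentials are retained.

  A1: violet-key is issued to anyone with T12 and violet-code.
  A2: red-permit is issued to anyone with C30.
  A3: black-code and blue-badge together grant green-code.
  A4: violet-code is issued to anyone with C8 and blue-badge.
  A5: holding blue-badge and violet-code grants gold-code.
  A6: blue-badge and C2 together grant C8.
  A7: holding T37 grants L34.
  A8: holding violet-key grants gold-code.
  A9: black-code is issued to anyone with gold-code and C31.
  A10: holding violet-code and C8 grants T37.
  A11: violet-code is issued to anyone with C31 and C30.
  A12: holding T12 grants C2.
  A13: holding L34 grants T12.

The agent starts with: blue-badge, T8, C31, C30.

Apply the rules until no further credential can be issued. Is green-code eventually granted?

Holding C31 and C30 grants violet-code (A11).
Holding blue-badge and violet-code grants gold-code (A5).
Holding gold-code and C31 grants black-code (A9).
Holding black-code and blue-badge grants green-code (A3).

Yes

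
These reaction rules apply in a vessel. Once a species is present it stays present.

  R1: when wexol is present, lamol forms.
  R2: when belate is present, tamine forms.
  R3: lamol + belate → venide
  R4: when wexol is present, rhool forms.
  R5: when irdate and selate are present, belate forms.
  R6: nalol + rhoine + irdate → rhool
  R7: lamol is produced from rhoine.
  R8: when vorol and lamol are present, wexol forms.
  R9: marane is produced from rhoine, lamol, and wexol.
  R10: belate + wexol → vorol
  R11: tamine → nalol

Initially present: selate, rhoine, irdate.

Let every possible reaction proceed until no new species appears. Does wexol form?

wexol would need vorol and lamol (R8), but vorol never forms.

No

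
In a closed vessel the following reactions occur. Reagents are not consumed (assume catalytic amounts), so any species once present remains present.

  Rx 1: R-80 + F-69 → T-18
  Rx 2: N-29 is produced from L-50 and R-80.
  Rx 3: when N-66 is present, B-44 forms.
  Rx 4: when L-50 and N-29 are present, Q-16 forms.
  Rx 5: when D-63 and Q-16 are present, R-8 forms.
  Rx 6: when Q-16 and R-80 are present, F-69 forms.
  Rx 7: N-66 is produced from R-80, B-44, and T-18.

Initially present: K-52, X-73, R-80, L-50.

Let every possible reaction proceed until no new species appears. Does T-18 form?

L-50 and R-80 present → N-29 forms (Rx 2).
L-50 and N-29 present → Q-16 forms (Rx 4).
Q-16 and R-80 present → F-69 forms (Rx 6).
R-80 and F-69 present → T-18 forms (Rx 1).

Yes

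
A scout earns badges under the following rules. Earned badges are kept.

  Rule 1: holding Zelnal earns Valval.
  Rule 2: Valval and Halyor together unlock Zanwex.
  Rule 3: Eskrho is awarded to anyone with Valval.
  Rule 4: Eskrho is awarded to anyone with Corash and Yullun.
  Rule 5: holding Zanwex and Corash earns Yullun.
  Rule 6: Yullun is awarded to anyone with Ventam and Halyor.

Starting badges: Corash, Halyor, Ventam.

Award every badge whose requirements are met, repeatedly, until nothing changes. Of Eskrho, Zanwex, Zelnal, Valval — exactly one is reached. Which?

Eskrho

With Ventam and Halyor, Yullun is earned (Rule 6).
With Corash and Yullun, Eskrho is earned (Rule 4).
Zanwex would need Valval and Halyor (Rule 2), but Valval is never earned. No rule produces Zelnal, and it is not given. Valval would need Zelnal (Rule 1), but Zelnal is never earned.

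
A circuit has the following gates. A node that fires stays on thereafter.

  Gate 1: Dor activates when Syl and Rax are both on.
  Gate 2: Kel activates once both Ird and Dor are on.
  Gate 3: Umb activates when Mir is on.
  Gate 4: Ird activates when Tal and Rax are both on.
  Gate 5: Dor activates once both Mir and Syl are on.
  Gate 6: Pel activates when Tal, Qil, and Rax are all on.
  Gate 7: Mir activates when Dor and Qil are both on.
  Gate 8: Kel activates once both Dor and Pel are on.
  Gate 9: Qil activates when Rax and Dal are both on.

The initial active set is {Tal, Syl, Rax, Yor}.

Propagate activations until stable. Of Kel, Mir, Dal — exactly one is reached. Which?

Gate 1: Syl and Rax on → Dor on.
Tal and Rax are on, so Ird activates (Gate 4).
Ird and Dor are on, so Kel activates (Gate 2).
Mir would need Dor and Qil (Gate 7), but Qil never turns on. No rule produces Dal, and it is not given.

Kel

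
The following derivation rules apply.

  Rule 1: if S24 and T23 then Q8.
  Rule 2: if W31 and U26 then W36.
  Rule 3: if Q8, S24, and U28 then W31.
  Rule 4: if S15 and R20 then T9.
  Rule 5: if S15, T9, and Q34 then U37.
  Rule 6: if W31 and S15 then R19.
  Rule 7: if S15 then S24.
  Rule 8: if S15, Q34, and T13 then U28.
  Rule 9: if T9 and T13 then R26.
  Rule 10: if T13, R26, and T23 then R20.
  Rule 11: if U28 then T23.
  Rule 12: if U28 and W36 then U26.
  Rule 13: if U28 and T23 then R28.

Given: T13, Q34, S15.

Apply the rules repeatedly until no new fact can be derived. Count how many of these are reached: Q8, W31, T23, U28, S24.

5

S15 holds, so S24 follows (Rule 7).
From S15, Q34, and T13, Rule 8 gives U28.
From U28, Rule 11 gives T23.
S24 and T23 hold, so Q8 follows (Rule 1).
Q8, S24, and U28 hold, so W31 follows (Rule 3).
Q8: reached.
W31: reached.
T23: reached.
U28: reached.
S24: reached.
All 5 are reached.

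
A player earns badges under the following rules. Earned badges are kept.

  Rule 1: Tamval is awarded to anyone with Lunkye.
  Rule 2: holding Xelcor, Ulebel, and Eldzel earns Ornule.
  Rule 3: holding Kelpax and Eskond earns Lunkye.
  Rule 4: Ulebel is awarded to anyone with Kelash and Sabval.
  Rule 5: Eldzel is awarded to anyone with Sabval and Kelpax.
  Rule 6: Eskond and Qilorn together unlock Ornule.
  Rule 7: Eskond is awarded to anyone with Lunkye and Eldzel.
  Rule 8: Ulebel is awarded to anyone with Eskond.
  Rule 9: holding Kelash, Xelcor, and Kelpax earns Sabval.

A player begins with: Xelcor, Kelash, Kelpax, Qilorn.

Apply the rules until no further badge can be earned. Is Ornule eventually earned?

Yes

With Kelash, Xelcor, and Kelpax, Sabval is earned (Rule 9).
With Sabval and Kelpax, Eldzel is earned (Rule 5).
With Kelash and Sabval, Ulebel is earned (Rule 4).
With Xelcor, Ulebel, and Eldzel, Ornule is earned (Rule 2).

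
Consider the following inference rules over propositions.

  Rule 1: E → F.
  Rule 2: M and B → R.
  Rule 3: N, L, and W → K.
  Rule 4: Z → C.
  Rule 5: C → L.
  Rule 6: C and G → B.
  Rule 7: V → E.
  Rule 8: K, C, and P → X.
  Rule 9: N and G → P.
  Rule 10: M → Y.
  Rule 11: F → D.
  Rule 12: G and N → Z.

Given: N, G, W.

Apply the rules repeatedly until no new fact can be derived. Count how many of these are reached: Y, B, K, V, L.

3

G and N hold, so Z follows (Rule 12).
Z holds, so C follows (Rule 4).
C and G hold, so B follows (Rule 6).
C holds, so L follows (Rule 5).
N, L, and W hold, so K follows (Rule 3).
Y would need M (Rule 10), but M is never established.
B: reached.
K: reached.
No rule produces V, and it is not given.
L: reached.
Reached: B, K, and L — 3 of the 5.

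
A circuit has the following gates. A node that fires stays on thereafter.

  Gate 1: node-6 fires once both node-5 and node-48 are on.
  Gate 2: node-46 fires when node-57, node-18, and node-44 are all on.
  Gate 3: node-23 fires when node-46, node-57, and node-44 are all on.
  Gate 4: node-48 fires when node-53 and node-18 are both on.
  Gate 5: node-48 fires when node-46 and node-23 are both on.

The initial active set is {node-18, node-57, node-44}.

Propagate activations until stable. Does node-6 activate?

No

node-6 would need node-5 and node-48 (Gate 1), but node-5 never turns on.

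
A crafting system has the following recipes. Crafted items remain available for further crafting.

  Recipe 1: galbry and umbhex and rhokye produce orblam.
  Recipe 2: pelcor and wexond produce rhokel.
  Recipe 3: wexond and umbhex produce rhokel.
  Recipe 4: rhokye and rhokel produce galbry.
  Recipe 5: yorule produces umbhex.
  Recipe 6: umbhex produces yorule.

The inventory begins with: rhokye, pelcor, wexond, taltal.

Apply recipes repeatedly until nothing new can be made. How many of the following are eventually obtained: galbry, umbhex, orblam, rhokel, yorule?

2

Using Recipe 2, pelcor and wexond make rhokel.
Using Recipe 4, rhokye and rhokel make galbry.
galbry: reached.
umbhex would need yorule (Recipe 5), but yorule is never obtained.
orblam would need galbry, umbhex, and rhokye (Recipe 1), but umbhex is never obtained.
rhokel: reached.
yorule would need umbhex (Recipe 6), but umbhex is never obtained.
Reached: galbry and rhokel — 2 of the 5.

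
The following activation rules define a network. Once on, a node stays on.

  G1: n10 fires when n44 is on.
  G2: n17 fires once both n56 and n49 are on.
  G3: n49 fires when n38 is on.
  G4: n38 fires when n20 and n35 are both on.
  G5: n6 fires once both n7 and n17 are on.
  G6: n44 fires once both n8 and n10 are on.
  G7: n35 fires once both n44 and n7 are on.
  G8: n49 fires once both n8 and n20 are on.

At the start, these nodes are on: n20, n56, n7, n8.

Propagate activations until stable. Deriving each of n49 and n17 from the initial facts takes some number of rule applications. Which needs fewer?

n49

n49: G8: n8 and n20 on → n49 on. [1 rule application]
n17: n8 and n20 are on, so n49 fires (G8). G2: n56 and n49 on → n17 on. [2 rule applications]
n49 needs fewer.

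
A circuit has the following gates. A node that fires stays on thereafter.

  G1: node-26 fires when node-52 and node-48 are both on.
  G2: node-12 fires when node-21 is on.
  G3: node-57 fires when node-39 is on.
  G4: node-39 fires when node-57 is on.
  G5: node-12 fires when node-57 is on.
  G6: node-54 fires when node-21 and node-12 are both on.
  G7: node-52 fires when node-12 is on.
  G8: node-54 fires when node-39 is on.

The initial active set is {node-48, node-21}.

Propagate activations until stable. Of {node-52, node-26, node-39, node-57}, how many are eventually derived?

2

G2: node-21 on → node-12 on.
G7: node-12 on → node-52 on.
node-52 and node-48 are on, so node-26 fires (G1).
node-52: reached.
node-26: reached.
node-39 would need node-57 (G4), but node-57 never turns on.
node-57 would need node-39 (G3), but node-39 never turns on.
Reached: node-52 and node-26 — 2 of the 4.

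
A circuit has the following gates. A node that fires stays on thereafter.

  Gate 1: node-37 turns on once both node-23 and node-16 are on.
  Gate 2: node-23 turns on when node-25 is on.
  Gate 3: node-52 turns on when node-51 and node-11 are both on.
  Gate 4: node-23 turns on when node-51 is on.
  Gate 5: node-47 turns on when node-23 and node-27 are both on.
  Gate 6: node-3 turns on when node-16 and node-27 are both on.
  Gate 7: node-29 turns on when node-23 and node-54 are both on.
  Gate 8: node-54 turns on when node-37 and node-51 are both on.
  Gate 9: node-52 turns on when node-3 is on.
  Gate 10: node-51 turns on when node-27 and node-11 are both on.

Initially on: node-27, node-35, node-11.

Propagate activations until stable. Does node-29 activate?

node-29 would need node-23 and node-54 (Gate 7), but node-54 never turns on.

No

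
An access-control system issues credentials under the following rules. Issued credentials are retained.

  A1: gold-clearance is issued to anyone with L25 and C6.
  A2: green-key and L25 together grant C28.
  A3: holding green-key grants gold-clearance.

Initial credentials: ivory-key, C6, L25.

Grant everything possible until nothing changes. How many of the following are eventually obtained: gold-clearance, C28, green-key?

1

Holding L25 and C6 grants gold-clearance (A1).
gold-clearance: reached.
C28 would need green-key and L25 (A2), but green-key is never granted.
No rule produces green-key, and it is not given.
Reached: gold-clearance — 1 of the 3.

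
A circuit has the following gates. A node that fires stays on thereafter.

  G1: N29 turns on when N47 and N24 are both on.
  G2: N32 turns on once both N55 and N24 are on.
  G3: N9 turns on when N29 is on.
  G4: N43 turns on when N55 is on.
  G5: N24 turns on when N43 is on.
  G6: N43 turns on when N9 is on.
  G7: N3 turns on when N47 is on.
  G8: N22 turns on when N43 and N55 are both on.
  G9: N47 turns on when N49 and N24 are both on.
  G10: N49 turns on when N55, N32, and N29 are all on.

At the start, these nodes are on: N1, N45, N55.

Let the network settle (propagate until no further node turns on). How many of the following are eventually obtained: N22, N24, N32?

3

N55 is on, so N43 turns on (G4).
G5: N43 on → N24 on.
N43 and N55 are on, so N22 turns on (G8).
G2: N55 and N24 on → N32 on.
N22: reached.
N24: reached.
N32: reached.
All 3 are reached.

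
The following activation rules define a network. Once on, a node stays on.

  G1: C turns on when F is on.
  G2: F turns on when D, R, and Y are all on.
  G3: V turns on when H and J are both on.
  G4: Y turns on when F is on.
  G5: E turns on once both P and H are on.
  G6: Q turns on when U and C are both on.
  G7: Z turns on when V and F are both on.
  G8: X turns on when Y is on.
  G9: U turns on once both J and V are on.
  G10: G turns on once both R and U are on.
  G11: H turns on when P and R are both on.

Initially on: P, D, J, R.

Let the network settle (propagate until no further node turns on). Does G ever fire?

G11: P and R on → H on.
H and J are on, so V turns on (G3).
J and V are on, so U turns on (G9).
G10: R and U on → G on.

Yes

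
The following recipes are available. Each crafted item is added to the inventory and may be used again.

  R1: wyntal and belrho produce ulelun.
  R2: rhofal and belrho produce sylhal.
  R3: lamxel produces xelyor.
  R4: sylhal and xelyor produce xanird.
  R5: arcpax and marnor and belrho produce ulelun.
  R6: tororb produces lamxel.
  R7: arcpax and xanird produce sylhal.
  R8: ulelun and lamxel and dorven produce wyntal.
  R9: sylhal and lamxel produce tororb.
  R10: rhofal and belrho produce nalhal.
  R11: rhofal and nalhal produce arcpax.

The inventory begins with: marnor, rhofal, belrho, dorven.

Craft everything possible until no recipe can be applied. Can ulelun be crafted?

Yes

rhofal and belrho → nalhal (R10).
Using R11, rhofal and nalhal make arcpax.
arcpax and marnor and belrho → ulelun (R5).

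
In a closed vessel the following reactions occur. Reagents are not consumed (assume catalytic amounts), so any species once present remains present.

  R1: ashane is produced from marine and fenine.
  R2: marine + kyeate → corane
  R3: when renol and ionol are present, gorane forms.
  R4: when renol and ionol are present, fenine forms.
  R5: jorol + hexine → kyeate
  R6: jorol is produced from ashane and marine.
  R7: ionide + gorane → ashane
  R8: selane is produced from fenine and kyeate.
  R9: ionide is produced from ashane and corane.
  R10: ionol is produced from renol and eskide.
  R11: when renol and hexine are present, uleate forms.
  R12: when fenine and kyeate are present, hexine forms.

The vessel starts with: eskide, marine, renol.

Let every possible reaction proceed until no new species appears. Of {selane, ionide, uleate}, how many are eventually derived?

selane would need fenine and kyeate (R8), but kyeate never forms.
ionide would need ashane and corane (R9), but corane never forms.
uleate would need renol and hexine (R11), but hexine never forms.
None of the 3 are reached.

0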